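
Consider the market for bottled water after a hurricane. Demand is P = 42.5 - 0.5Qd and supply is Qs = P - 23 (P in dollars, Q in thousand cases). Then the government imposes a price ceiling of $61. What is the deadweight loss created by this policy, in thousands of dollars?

Rearranging demand gives Qd = 85 - 2P. Without the control the market clears where 85 - 2P = P - 23, i.e. P* = 36 and Q* = 13.
The ceiling of 61 is above the equilibrium price 36, so it is not binding; the market clears at P* = 36, Q* = 13.
Since the control does not bind, no trades are prevented and deadweight loss is zero.

0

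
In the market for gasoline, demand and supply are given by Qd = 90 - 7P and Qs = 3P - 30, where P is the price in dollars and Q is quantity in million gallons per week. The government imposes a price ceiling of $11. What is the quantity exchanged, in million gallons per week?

3

Equilibrium: 90 - 7P = 3P - 30, so 120 = 10P and P* = 12, Q* = 6.
The ceiling of 11 is below the equilibrium price 12, so it binds.
At P = 11: Qd = 90 - 7·11 = 13 and Qs = 3·11 - 30 = 3.
The quantity actually transacted is the short side, supply: 3.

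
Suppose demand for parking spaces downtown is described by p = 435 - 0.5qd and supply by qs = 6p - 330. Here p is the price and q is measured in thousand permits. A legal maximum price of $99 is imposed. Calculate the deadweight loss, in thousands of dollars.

31212

Rearranging demand gives qd = 870 - 2p. Without the control the market clears where 870 - 2p = 6p - 330, i.e. p* = 150 and q* = 570.
Since 99 < 150, the ceiling is binding.
At p = 99: qd = 870 - 2·99 = 672 and qs = 6·99 - 330 = 264.
Quantity traded falls to 264. At q = 264 the demand price is (870 - 264)/2 = 303 and the supply price is (330 + 264)/6 = 99.
Deadweight loss = ½ · (303 - 99) · (570 - 264) = ½ · 204 · 306 = 31212.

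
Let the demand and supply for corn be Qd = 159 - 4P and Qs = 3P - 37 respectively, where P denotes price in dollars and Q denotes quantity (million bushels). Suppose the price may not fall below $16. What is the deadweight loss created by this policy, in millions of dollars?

Equilibrium: 159 - 4P = 3P - 37, so 196 = 7P and P* = 28, Q* = 47.
The floor of 16 is below the equilibrium price 28, so it is not binding; the market clears at P* = 28, Q* = 47.
Since the control does not bind, no trades are prevented and deadweight loss is zero.

0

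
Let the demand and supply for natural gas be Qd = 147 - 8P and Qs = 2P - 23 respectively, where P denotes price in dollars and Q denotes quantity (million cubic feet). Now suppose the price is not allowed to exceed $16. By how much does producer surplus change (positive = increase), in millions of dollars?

Without the control the market clears where 147 - 8P = 2P - 23, i.e. P* = 17 and Q* = 11.
Since 16 < 17, the ceiling is binding.
At P = 16: Qd = 147 - 8·16 = 19 and Qs = 2·16 - 23 = 9.
Producer surplus without the control is ½ · (17 - 11.5) · 11 = 30.25.
With the ceiling, producers sell 9 units at 16, so PS = ½ · (16 - 11.5) · 9 = 20.25.
Change in producer surplus = 20.25 - 30.25 = -10.

-10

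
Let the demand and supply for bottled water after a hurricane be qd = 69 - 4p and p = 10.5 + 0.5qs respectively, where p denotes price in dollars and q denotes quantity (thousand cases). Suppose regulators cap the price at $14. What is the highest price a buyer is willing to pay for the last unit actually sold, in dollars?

Rearranging supply gives qs = 2p - 21. Setting quantity demanded equal to quantity supplied, 69 - 4p = 2p - 21, gives p* = 15 and q* = 9.
The ceiling of 14 is below the equilibrium price 15, so it binds.
At p = 14: qd = 69 - 4·14 = 13 and qs = 2·14 - 21 = 7.
Only 7 units reach the market. On the demand curve, the marginal buyer's willingness to pay at q = 7 is (69 - 7)/4 = 15.5.

15.5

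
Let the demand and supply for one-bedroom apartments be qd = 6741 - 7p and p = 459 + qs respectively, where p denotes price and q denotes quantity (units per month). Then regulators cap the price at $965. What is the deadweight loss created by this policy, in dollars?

Rearranging supply gives qs = p - 459. Equilibrium: 6741 - 7p = p - 459, so 7200 = 8p and p* = 900, q* = 441.
The ceiling of 965 is above the equilibrium price 900, so it is not binding; the market clears at p* = 900, q* = 441.
Since the control does not bind, no trades are prevented and deadweight loss is zero.

0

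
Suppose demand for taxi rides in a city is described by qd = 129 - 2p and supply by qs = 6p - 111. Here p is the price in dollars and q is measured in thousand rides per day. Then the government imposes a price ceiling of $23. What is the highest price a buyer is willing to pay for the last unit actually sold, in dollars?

51

In a free market, 129 - 2p = 6p - 111 gives the equilibrium p* = 30, q* = 69.
The ceiling of 23 is below the equilibrium price 30, so it binds.
At p = 23: qd = 129 - 2·23 = 83 and qs = 6·23 - 111 = 27.
Only 27 units reach the market. On the demand curve, the marginal buyer's willingness to pay at q = 27 is (129 - 27)/2 = 51.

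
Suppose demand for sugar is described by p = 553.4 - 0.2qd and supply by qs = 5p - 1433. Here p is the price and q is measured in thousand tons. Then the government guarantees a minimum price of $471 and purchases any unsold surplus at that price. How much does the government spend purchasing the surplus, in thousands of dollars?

Rearranging demand gives qd = 2767 - 5p. Setting quantity demanded equal to quantity supplied, 2767 - 5p = 5p - 1433, gives p* = 420 and q* = 667.
The floor of 471 is above the equilibrium price 420, so it binds.
At p = 471: qd = 2767 - 5·471 = 412 and qs = 5·471 - 1433 = 922.
Surplus = qs - qd = 510.
Government expenditure = surplus × support price = 510 × 471 = 240210.

240210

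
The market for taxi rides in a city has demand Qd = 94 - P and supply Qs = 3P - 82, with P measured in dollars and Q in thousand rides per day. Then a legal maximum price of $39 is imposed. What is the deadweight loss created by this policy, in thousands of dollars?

150

Equilibrium: 94 - P = 3P - 82, so 176 = 4P and P* = 44, Q* = 50.
The ceiling of 39 is below the equilibrium price 44, so it binds.
At P = 39: Qd = 94 - 39 = 55 and Qs = 3·39 - 82 = 35.
Quantity traded falls to 35. At Q = 35 the demand price is 94 - 35 = 59 and the supply price is (82 + 35)/3 = 39.
Deadweight loss = ½ · (59 - 39) · (50 - 35) = ½ · 20 · 15 = 150.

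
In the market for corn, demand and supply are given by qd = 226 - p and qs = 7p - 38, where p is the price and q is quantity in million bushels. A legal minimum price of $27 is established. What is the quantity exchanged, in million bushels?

193

Equilibrium: 226 - p = 7p - 38, so 264 = 8p and p* = 33, q* = 193.
Since 27 is below p* = 33, the floor does not bind and the free-market outcome prevails.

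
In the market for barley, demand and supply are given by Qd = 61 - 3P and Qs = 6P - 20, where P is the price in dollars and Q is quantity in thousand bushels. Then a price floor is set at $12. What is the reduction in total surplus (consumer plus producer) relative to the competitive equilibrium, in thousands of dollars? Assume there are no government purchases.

Without the control the market clears where 61 - 3P = 6P - 20, i.e. P* = 9 and Q* = 34.
Because the floor (12) lies above the market-clearing price, it is binding.
At P = 12: Qd = 61 - 3·12 = 25 and Qs = 6·12 - 20 = 52.
Quantity traded falls to 25. At Q = 25 the demand price is (61 - 25)/3 = 12 and the supply price is (20 + 25)/6 = 7.5.
Deadweight loss = ½ · (12 - 7.5) · (34 - 25) = ½ · 4.5 · 9 = 20.25.

20.25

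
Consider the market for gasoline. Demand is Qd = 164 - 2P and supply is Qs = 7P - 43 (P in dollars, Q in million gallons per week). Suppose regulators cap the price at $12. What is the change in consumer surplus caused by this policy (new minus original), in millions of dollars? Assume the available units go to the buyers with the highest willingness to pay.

-1031.25

Setting quantity demanded equal to quantity supplied, 164 - 2P = 7P - 43, gives P* = 23 and Q* = 118.
Since 12 < 23, the ceiling is binding.
At P = 12: Qd = 164 - 2·12 = 140 and Qs = 7·12 - 43 = 41.
Consumer surplus without the control is ½ · (82 - 23) · 118 = 3481.
With the ceiling, 41 units are sold at 12 (assume they go to the highest-value buyers). The demand price at Q = 41 is 61.5, so CS = ½ · [(82 - 12) + (61.5 - 12)] · 41 = 2449.75.
Change in consumer surplus = 2449.75 - 3481 = -1031.25.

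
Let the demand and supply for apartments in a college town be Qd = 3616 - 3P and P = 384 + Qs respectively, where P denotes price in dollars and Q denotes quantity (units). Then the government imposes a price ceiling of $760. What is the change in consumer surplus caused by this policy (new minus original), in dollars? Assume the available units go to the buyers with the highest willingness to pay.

Rearranging supply gives Qs = P - 384. Without the control the market clears where 3616 - 3P = P - 384, i.e. P* = 1000 and Q* = 616.
The ceiling of 760 is below the equilibrium price 1000, so it binds.
At P = 760: Qd = 3616 - 3·760 = 1336 and Qs = 760 - 384 = 376.
Consumer surplus without the control is ½ · (3616/3 - 1000) · 616 = 189728/3.
With the ceiling, 376 units are sold at 760 (assume they go to the highest-value buyers). The demand price at Q = 376 is 1080, so CS = ½ · [(3616/3 - 760) + (1080 - 760)] · 376 = 431648/3.
Change in consumer surplus = 431648/3 - 189728/3 = 80640.

80640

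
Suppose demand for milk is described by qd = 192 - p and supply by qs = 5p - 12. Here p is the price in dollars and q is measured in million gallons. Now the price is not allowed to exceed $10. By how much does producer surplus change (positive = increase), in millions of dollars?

In a free market, 192 - p = 5p - 12 gives the equilibrium p* = 34, q* = 158.
Because the ceiling (10) lies below the market-clearing price, it is binding.
At p = 10: qd = 192 - 10 = 182 and qs = 5·10 - 12 = 38.
Producer surplus without the control is ½ · (34 - 2.4) · 158 = 2496.4.
With the ceiling, producers sell 38 units at 10, so PS = ½ · (10 - 2.4) · 38 = 144.4.
Change in producer surplus = 144.4 - 2496.4 = -2352.

-2352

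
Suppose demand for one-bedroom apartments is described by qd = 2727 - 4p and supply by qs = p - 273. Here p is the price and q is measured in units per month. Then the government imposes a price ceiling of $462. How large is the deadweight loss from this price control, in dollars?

Setting quantity demanded equal to quantity supplied, 2727 - 4p = p - 273, gives p* = 600 and q* = 327.
Because the ceiling (462) lies below the market-clearing price, it is binding.
At p = 462: qd = 2727 - 4·462 = 879 and qs = 462 - 273 = 189.
Quantity traded falls to 189. At q = 189 the demand price is (2727 - 189)/4 = 634.5 and the supply price is 273 + 189 = 462.
Deadweight loss = ½ · (634.5 - 462) · (327 - 189) = ½ · 172.5 · 138 = 11902.5.

11902.5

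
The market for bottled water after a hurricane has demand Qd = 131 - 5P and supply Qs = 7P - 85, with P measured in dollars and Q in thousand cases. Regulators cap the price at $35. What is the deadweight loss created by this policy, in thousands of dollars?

Without the control the market clears where 131 - 5P = 7P - 85, i.e. P* = 18 and Q* = 41.
The ceiling of 35 is above the equilibrium price 18, so it is not binding; the market clears at P* = 18, Q* = 41.
Since the control does not bind, no trades are prevented and deadweight loss is zero.

0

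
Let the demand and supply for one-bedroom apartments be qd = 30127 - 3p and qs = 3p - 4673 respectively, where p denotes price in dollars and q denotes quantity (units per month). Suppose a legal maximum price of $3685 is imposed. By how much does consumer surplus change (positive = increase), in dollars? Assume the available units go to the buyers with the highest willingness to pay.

6788092.5

In a free market, 30127 - 3p = 3p - 4673 gives the equilibrium p* = 5800, q* = 12727.
The ceiling of 3685 is below the equilibrium price 5800, so it binds.
At p = 3685: qd = 30127 - 3·3685 = 19072 and qs = 3·3685 - 4673 = 6382.
Consumer surplus without the control is ½ · (30127/3 - 5800) · 12727 = 161976529/6.
With the ceiling, 6382 units are sold at 3685 (assume they go to the highest-value buyers). The demand price at q = 6382 is 7915, so CS = ½ · [(30127/3 - 3685) + (7915 - 3685)] · 6382 = 101352542/3.
Change in consumer surplus = 101352542/3 - 161976529/6 = 6788092.5.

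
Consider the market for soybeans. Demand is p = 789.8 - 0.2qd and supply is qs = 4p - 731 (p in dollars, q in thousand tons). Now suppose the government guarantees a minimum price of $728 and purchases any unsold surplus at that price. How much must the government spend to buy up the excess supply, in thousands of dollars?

Rearranging demand gives qd = 3949 - 5p. In a free market, 3949 - 5p = 4p - 731 gives the equilibrium p* = 520, q* = 1349.
Because the floor (728) lies above the market-clearing price, it is binding.
At p = 728: qd = 3949 - 5·728 = 309 and qs = 4·728 - 731 = 2181.
Surplus = qs - qd = 1872.
Government expenditure = surplus × support price = 1872 × 728 = 1362816.

1362816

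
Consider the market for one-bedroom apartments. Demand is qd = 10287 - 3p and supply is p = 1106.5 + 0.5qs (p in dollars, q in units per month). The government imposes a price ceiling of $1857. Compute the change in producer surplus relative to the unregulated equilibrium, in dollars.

-1378592

Rearranging supply gives qs = 2p - 2213. Equilibrium: 10287 - 3p = 2p - 2213, so 12500 = 5p and p* = 2500, q* = 2787.
Since 1857 < 2500, the ceiling is binding.
At p = 1857: qd = 10287 - 3·1857 = 4716 and qs = 2·1857 - 2213 = 1501.
Producer surplus without the control is ½ · (2500 - 1106.5) · 2787 = 1941842.25.
With the ceiling, producers sell 1501 units at 1857, so PS = ½ · (1857 - 1106.5) · 1501 = 563250.25.
Change in producer surplus = 563250.25 - 1941842.25 = -1378592.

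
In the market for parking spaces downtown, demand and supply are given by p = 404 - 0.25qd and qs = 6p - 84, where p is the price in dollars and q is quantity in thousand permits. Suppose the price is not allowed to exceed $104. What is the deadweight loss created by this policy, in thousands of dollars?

32670

Rearranging demand gives qd = 1616 - 4p. Equilibrium: 1616 - 4p = 6p - 84, so 1700 = 10p and p* = 170, q* = 936.
Because the ceiling (104) lies below the market-clearing price, it is binding.
At p = 104: qd = 1616 - 4·104 = 1200 and qs = 6·104 - 84 = 540.
Quantity traded falls to 540. At q = 540 the demand price is (1616 - 540)/4 = 269 and the supply price is (84 + 540)/6 = 104.
Deadweight loss = ½ · (269 - 104) · (936 - 540) = ½ · 165 · 396 = 32670.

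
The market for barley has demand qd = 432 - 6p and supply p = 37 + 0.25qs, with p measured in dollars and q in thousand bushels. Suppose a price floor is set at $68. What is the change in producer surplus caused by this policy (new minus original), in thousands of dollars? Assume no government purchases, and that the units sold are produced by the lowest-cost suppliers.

Rearranging supply gives qs = 4p - 148. In a free market, 432 - 6p = 4p - 148 gives the equilibrium p* = 58, q* = 84.
The floor of 68 is above the equilibrium price 58, so it binds.
At p = 68: qd = 432 - 6·68 = 24 and qs = 4·68 - 148 = 124.
Producer surplus without the control is ½ · (58 - 37) · 84 = 882.
With the floor, 24 units are sold at 68. The supply price at q = 24 is 43, so PS = ½ · [(68 - 37) + (68 - 43)] · 24 = 672.
Change in producer surplus = 672 - 882 = -210.

-210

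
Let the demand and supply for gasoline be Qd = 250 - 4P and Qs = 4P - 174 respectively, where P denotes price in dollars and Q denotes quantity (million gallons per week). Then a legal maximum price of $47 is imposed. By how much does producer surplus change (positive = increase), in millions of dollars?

-156

Without the control the market clears where 250 - 4P = 4P - 174, i.e. P* = 53 and Q* = 38.
Because the ceiling (47) lies below the market-clearing price, it is binding.
At P = 47: Qd = 250 - 4·47 = 62 and Qs = 4·47 - 174 = 14.
Producer surplus without the control is ½ · (53 - 43.5) · 38 = 180.5.
With the ceiling, producers sell 14 units at 47, so PS = ½ · (47 - 43.5) · 14 = 24.5.
Change in producer surplus = 24.5 - 180.5 = -156.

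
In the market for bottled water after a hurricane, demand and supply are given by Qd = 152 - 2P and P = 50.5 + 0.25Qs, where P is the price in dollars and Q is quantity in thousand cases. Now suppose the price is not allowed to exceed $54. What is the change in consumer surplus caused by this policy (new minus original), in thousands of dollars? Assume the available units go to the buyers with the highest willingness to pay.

-30

Rearranging supply gives Qs = 4P - 202. Setting quantity demanded equal to quantity supplied, 152 - 2P = 4P - 202, gives P* = 59 and Q* = 34.
Since 54 < 59, the ceiling is binding.
At P = 54: Qd = 152 - 2·54 = 44 and Qs = 4·54 - 202 = 14.
Consumer surplus without the control is ½ · (76 - 59) · 34 = 289.
With the ceiling, 14 units are sold at 54 (assume they go to the highest-value buyers). The demand price at Q = 14 is 69, so CS = ½ · [(76 - 54) + (69 - 54)] · 14 = 259.
Change in consumer surplus = 259 - 289 = -30.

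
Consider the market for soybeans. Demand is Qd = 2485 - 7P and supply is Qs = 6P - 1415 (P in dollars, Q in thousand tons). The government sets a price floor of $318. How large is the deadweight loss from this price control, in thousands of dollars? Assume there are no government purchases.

Setting quantity demanded equal to quantity supplied, 2485 - 7P = 6P - 1415, gives P* = 300 and Q* = 385.
Because the floor (318) lies above the market-clearing price, it is binding.
At P = 318: Qd = 2485 - 7·318 = 259 and Qs = 6·318 - 1415 = 493.
Quantity traded falls to 259. At Q = 259 the demand price is (2485 - 259)/7 = 318 and the supply price is (1415 + 259)/6 = 279.
Deadweight loss = ½ · (318 - 279) · (385 - 259) = ½ · 39 · 126 = 2457.

2457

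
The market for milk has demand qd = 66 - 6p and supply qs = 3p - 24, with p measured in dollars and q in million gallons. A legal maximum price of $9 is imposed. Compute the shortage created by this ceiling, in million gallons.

In a free market, 66 - 6p = 3p - 24 gives the equilibrium p* = 10, q* = 6.
Since 9 < 10, the ceiling is binding.
At p = 9: qd = 66 - 6·9 = 12 and qs = 3·9 - 24 = 3.
Shortage = qd - qs = 12 - 3 = 9.

9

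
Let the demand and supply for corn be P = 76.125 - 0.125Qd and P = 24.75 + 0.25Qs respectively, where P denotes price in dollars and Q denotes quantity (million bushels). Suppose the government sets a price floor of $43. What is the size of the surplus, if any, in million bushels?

0

Rearranging demand gives Qd = 609 - 8P; rearranging supply gives Qs = 4P - 99. In a free market, 609 - 8P = 4P - 99 gives the equilibrium P* = 59, Q* = 137.
The floor of 43 is below the equilibrium price 59, so it is not binding; the market clears at P* = 59, Q* = 137.
Since the control does not bind, there is no surplus.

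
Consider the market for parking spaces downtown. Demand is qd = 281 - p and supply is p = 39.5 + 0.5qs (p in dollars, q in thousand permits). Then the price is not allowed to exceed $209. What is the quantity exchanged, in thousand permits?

161

Rearranging supply gives qs = 2p - 79. Without the control the market clears where 281 - p = 2p - 79, i.e. p* = 120 and q* = 161.
Since 209 is above p* = 120, the ceiling does not bind and the free-market outcome prevails.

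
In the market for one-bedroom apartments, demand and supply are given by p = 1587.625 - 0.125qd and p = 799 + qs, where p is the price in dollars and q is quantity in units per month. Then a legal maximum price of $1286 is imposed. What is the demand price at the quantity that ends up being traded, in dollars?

Rearranging demand gives qd = 12701 - 8p; rearranging supply gives qs = p - 799. In a free market, 12701 - 8p = p - 799 gives the equilibrium p* = 1500, q* = 701.
The ceiling of 1286 is below the equilibrium price 1500, so it binds.
At p = 1286: qd = 12701 - 8·1286 = 2413 and qs = 1286 - 799 = 487.
Only 487 units reach the market. On the demand curve, the marginal buyer's willingness to pay at q = 487 is (12701 - 487)/8 = 1526.75.

1526.75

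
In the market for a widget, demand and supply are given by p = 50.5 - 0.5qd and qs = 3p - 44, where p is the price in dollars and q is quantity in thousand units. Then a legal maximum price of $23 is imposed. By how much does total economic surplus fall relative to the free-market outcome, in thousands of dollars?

Rearranging demand gives qd = 101 - 2p. Without the control the market clears where 101 - 2p = 3p - 44, i.e. p* = 29 and q* = 43.
The ceiling of 23 is below the equilibrium price 29, so it binds.
At p = 23: qd = 101 - 2·23 = 55 and qs = 3·23 - 44 = 25.
Quantity traded falls to 25. At q = 25 the demand price is (101 - 25)/2 = 38 and the supply price is (44 + 25)/3 = 23.
Deadweight loss = ½ · (38 - 23) · (43 - 25) = ½ · 15 · 18 = 135.

135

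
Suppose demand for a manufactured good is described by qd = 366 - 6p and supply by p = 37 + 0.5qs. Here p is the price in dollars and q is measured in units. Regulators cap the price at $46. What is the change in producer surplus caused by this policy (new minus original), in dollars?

-243

Rearranging supply gives qs = 2p - 74. Without the control the market clears where 366 - 6p = 2p - 74, i.e. p* = 55 and q* = 36.
Because the ceiling (46) lies below the market-clearing price, it is binding.
At p = 46: qd = 366 - 6·46 = 90 and qs = 2·46 - 74 = 18.
Producer surplus without the control is ½ · (55 - 37) · 36 = 324.
With the ceiling, producers sell 18 units at 46, so PS = ½ · (46 - 37) · 18 = 81.
Change in producer surplus = 81 - 324 = -243.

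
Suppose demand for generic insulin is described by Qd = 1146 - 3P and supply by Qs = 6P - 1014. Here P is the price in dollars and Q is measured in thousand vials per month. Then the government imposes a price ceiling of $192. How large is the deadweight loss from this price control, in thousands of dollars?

20736

Setting quantity demanded equal to quantity supplied, 1146 - 3P = 6P - 1014, gives P* = 240 and Q* = 426.
The ceiling of 192 is below the equilibrium price 240, so it binds.
At P = 192: Qd = 1146 - 3·192 = 570 and Qs = 6·192 - 1014 = 138.
Quantity traded falls to 138. At Q = 138 the demand price is (1146 - 138)/3 = 336 and the supply price is (1014 + 138)/6 = 192.
Deadweight loss = ½ · (336 - 192) · (426 - 138) = ½ · 144 · 288 = 20736.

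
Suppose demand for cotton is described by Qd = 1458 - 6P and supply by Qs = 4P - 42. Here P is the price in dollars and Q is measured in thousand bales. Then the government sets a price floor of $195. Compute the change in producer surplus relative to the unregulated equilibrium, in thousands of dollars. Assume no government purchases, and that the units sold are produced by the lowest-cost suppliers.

3847.5

Setting quantity demanded equal to quantity supplied, 1458 - 6P = 4P - 42, gives P* = 150 and Q* = 558.
Since 195 > 150, the floor is binding.
At P = 195: Qd = 1458 - 6·195 = 288 and Qs = 4·195 - 42 = 738.
Producer surplus without the control is ½ · (150 - 10.5) · 558 = 38920.5.
With the floor, 288 units are sold at 195. The supply price at Q = 288 is 82.5, so PS = ½ · [(195 - 10.5) + (195 - 82.5)] · 288 = 42768.
Change in producer surplus = 42768 - 38920.5 = 3847.5.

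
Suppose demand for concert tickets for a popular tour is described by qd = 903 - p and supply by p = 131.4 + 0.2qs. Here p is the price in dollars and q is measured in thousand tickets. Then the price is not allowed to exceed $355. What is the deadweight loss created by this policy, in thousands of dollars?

Rearranging supply gives qs = 5p - 657. Equilibrium: 903 - p = 5p - 657, so 1560 = 6p and p* = 260, q* = 643.
The ceiling of 355 is above the equilibrium price 260, so it is not binding; the market clears at p* = 260, q* = 643.
Since the control does not bind, no trades are prevented and deadweight loss is zero.

0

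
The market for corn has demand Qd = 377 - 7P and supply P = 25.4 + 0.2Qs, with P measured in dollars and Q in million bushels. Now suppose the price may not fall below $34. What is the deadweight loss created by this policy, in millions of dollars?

Rearranging supply gives Qs = 5P - 127. Setting quantity demanded equal to quantity supplied, 377 - 7P = 5P - 127, gives P* = 42 and Q* = 83.
Since 34 is below P* = 42, the floor does not bind and the free-market outcome prevails.
Since the control does not bind, no trades are prevented and deadweight loss is zero.

0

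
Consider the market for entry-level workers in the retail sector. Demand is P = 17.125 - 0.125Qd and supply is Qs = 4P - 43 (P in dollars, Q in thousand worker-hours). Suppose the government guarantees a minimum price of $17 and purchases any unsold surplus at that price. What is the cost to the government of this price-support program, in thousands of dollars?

408

Rearranging demand gives Qd = 137 - 8P. In a free market, 137 - 8P = 4P - 43 gives the equilibrium P* = 15, Q* = 17.
The floor of 17 is above the equilibrium price 15, so it binds.
At P = 17: Qd = 137 - 8·17 = 1 and Qs = 4·17 - 43 = 25.
Surplus = Qs - Qd = 24.
Government expenditure = surplus × support price = 24 × 17 = 408.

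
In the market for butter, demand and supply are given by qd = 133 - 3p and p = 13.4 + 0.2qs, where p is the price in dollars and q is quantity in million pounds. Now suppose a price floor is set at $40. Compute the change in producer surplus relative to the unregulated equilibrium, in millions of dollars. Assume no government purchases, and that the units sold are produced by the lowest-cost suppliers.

Rearranging supply gives qs = 5p - 67. Setting quantity demanded equal to quantity supplied, 133 - 3p = 5p - 67, gives p* = 25 and q* = 58.
Since 40 > 25, the floor is binding.
At p = 40: qd = 133 - 3·40 = 13 and qs = 5·40 - 67 = 133.
Producer surplus without the control is ½ · (25 - 13.4) · 58 = 336.4.
With the floor, 13 units are sold at 40. The supply price at q = 13 is 16, so PS = ½ · [(40 - 13.4) + (40 - 16)] · 13 = 328.9.
Change in producer surplus = 328.9 - 336.4 = -7.5.

-7.5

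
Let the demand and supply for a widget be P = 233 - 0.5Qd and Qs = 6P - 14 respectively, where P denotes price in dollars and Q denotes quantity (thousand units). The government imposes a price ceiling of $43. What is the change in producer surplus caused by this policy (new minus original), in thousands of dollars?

-5015

Rearranging demand gives Qd = 466 - 2P. Without the control the market clears where 466 - 2P = 6P - 14, i.e. P* = 60 and Q* = 346.
Because the ceiling (43) lies below the market-clearing price, it is binding.
At P = 43: Qd = 466 - 2·43 = 380 and Qs = 6·43 - 14 = 244.
Producer surplus without the control is ½ · (60 - 7/3) · 346 = 29929/3.
With the ceiling, producers sell 244 units at 43, so PS = ½ · (43 - 7/3) · 244 = 14884/3.
Change in producer surplus = 14884/3 - 29929/3 = -5015.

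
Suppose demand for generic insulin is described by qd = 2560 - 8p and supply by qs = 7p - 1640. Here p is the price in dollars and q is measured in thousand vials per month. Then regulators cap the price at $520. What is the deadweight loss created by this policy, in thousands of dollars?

0

In a free market, 2560 - 8p = 7p - 1640 gives the equilibrium p* = 280, q* = 320.
The ceiling of 520 is above the equilibrium price 280, so it is not binding; the market clears at p* = 280, q* = 320.
Since the control does not bind, no trades are prevented and deadweight loss is zero.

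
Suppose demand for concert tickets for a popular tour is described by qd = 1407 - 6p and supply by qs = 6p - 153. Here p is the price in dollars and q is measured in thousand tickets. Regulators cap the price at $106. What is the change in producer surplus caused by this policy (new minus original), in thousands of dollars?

In a free market, 1407 - 6p = 6p - 153 gives the equilibrium p* = 130, q* = 627.
Because the ceiling (106) lies below the market-clearing price, it is binding.
At p = 106: qd = 1407 - 6·106 = 771 and qs = 6·106 - 153 = 483.
Producer surplus without the control is ½ · (130 - 25.5) · 627 = 32760.75.
With the ceiling, producers sell 483 units at 106, so PS = ½ · (106 - 25.5) · 483 = 19440.75.
Change in producer surplus = 19440.75 - 32760.75 = -13320.

-13320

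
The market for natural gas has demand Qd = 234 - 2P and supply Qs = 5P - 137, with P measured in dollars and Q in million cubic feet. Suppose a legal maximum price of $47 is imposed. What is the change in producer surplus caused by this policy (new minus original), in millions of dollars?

-678

Setting quantity demanded equal to quantity supplied, 234 - 2P = 5P - 137, gives P* = 53 and Q* = 128.
The ceiling of 47 is below the equilibrium price 53, so it binds.
At P = 47: Qd = 234 - 2·47 = 140 and Qs = 5·47 - 137 = 98.
Producer surplus without the control is ½ · (53 - 27.4) · 128 = 1638.4.
With the ceiling, producers sell 98 units at 47, so PS = ½ · (47 - 27.4) · 98 = 960.4.
Change in producer surplus = 960.4 - 1638.4 = -678.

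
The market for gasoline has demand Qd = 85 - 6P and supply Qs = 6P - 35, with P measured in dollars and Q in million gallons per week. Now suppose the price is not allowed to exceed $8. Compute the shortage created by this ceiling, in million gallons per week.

Without the control the market clears where 85 - 6P = 6P - 35, i.e. P* = 10 and Q* = 25.
Since 8 < 10, the ceiling is binding.
At P = 8: Qd = 85 - 6·8 = 37 and Qs = 6·8 - 35 = 13.
Shortage = Qd - Qs = 37 - 13 = 24.

24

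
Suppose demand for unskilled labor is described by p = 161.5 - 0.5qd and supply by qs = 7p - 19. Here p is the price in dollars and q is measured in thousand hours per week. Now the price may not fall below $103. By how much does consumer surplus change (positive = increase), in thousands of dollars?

Rearranging demand gives qd = 323 - 2p. Setting quantity demanded equal to quantity supplied, 323 - 2p = 7p - 19, gives p* = 38 and q* = 247.
Since 103 > 38, the floor is binding.
At p = 103: qd = 323 - 2·103 = 117 and qs = 7·103 - 19 = 702.
Consumer surplus without the control is ½ · (161.5 - 38) · 247 = 15252.25.
With the floor, consumers buy 117 units at 103, so CS = ½ · (161.5 - 103) · 117 = 3422.25.
Change in consumer surplus = 3422.25 - 15252.25 = -11830.

-11830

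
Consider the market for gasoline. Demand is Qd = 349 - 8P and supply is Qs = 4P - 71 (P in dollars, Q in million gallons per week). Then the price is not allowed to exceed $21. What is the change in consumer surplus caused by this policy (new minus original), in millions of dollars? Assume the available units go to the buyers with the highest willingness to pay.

Equilibrium: 349 - 8P = 4P - 71, so 420 = 12P and P* = 35, Q* = 69.
Since 21 < 35, the ceiling is binding.
At P = 21: Qd = 349 - 8·21 = 181 and Qs = 4·21 - 71 = 13.
Consumer surplus without the control is ½ · (43.625 - 35) · 69 = 297.5625.
With the ceiling, 13 units are sold at 21 (assume they go to the highest-value buyers). The demand price at Q = 13 is 42, so CS = ½ · [(43.625 - 21) + (42 - 21)] · 13 = 283.5625.
Change in consumer surplus = 283.5625 - 297.5625 = -14.

-14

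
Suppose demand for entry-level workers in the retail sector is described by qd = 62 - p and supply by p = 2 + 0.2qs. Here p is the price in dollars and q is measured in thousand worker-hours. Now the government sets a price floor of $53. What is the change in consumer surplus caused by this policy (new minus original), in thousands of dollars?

Rearranging supply gives qs = 5p - 10. Setting quantity demanded equal to quantity supplied, 62 - p = 5p - 10, gives p* = 12 and q* = 50.
Since 53 > 12, the floor is binding.
At p = 53: qd = 62 - 53 = 9 and qs = 5·53 - 10 = 255.
Consumer surplus without the control is ½ · (62 - 12) · 50 = 1250.
With the floor, consumers buy 9 units at 53, so CS = ½ · (62 - 53) · 9 = 40.5.
Change in consumer surplus = 40.5 - 1250 = -1209.5.

-1209.5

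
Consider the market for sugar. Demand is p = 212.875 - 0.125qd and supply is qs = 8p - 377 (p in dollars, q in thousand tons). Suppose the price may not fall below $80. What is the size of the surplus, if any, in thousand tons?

Rearranging demand gives qd = 1703 - 8p. In a free market, 1703 - 8p = 8p - 377 gives the equilibrium p* = 130, q* = 663.
Since 80 is below p* = 130, the floor does not bind and the free-market outcome prevails.
Since the control does not bind, there is no surplus.

0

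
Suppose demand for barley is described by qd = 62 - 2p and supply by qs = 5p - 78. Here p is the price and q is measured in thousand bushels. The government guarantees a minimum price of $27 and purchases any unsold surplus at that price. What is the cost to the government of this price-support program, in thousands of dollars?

1323

Setting quantity demanded equal to quantity supplied, 62 - 2p = 5p - 78, gives p* = 20 and q* = 22.
Since 27 > 20, the floor is binding.
At p = 27: qd = 62 - 2·27 = 8 and qs = 5·27 - 78 = 57.
Surplus = qs - qd = 49.
Government expenditure = surplus × support price = 49 × 27 = 1323.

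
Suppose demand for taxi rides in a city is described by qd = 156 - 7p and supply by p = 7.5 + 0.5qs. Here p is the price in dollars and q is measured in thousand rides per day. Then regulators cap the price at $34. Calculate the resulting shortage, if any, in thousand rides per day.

0

Rearranging supply gives qs = 2p - 15. Setting quantity demanded equal to quantity supplied, 156 - 7p = 2p - 15, gives p* = 19 and q* = 23.
The ceiling of 34 is above the equilibrium price 19, so it is not binding; the market clears at p* = 19, q* = 23.
Since the control does not bind, there is no shortage.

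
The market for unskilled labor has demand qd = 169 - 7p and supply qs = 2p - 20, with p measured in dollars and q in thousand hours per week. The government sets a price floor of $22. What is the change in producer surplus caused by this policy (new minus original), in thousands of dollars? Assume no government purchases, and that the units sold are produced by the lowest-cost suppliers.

In a free market, 169 - 7p = 2p - 20 gives the equilibrium p* = 21, q* = 22.
Because the floor (22) lies above the market-clearing price, it is binding.
At p = 22: qd = 169 - 7·22 = 15 and qs = 2·22 - 20 = 24.
Producer surplus without the control is ½ · (21 - 10) · 22 = 121.
With the floor, 15 units are sold at 22. The supply price at q = 15 is 17.5, so PS = ½ · [(22 - 10) + (22 - 17.5)] · 15 = 123.75.
Change in producer surplus = 123.75 - 121 = 2.75.

2.75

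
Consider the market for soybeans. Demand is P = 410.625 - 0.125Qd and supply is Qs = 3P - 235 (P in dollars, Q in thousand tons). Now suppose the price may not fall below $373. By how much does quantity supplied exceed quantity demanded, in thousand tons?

583

Rearranging demand gives Qd = 3285 - 8P. Setting quantity demanded equal to quantity supplied, 3285 - 8P = 3P - 235, gives P* = 320 and Q* = 725.
Since 373 > 320, the floor is binding.
At P = 373: Qd = 3285 - 8·373 = 301 and Qs = 3·373 - 235 = 884.
Surplus = Qs - Qd = 884 - 301 = 583.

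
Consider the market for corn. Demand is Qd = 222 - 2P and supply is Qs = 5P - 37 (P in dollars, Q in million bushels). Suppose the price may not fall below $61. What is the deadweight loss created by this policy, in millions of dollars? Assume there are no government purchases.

Without the control the market clears where 222 - 2P = 5P - 37, i.e. P* = 37 and Q* = 148.
Because the floor (61) lies above the market-clearing price, it is binding.
At P = 61: Qd = 222 - 2·61 = 100 and Qs = 5·61 - 37 = 268.
Quantity traded falls to 100. At Q = 100 the demand price is (222 - 100)/2 = 61 and the supply price is (37 + 100)/5 = 27.4.
Deadweight loss = ½ · (61 - 27.4) · (148 - 100) = ½ · 33.6 · 48 = 806.4.

806.4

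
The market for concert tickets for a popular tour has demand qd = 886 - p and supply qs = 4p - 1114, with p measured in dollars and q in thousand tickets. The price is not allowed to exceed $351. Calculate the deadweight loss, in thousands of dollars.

24010

Setting quantity demanded equal to quantity supplied, 886 - p = 4p - 1114, gives p* = 400 and q* = 486.
Because the ceiling (351) lies below the market-clearing price, it is binding.
At p = 351: qd = 886 - 351 = 535 and qs = 4·351 - 1114 = 290.
Quantity traded falls to 290. At q = 290 the demand price is 886 - 290 = 596 and the supply price is (1114 + 290)/4 = 351.
Deadweight loss = ½ · (596 - 351) · (486 - 290) = ½ · 245 · 196 = 24010.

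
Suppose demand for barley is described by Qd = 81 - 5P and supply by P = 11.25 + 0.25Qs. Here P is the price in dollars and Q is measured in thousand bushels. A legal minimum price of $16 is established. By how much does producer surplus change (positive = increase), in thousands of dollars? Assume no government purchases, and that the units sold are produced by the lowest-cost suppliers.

-10.5

Rearranging supply gives Qs = 4P - 45. Setting quantity demanded equal to quantity supplied, 81 - 5P = 4P - 45, gives P* = 14 and Q* = 11.
The floor of 16 is above the equilibrium price 14, so it binds.
At P = 16: Qd = 81 - 5·16 = 1 and Qs = 4·16 - 45 = 19.
Producer surplus without the control is ½ · (14 - 11.25) · 11 = 15.125.
With the floor, 1 units are sold at 16. The supply price at Q = 1 is 11.5, so PS = ½ · [(16 - 11.25) + (16 - 11.5)] · 1 = 4.625.
Change in producer surplus = 4.625 - 15.125 = -10.5.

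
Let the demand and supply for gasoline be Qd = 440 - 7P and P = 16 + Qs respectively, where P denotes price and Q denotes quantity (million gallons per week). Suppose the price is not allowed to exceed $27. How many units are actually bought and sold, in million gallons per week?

Rearranging supply gives Qs = P - 16. Setting quantity demanded equal to quantity supplied, 440 - 7P = P - 16, gives P* = 57 and Q* = 41.
Since 27 < 57, the ceiling is binding.
At P = 27: Qd = 440 - 7·27 = 251 and Qs = 27 - 16 = 11.
The quantity actually transacted is the short side, supply: 11.

11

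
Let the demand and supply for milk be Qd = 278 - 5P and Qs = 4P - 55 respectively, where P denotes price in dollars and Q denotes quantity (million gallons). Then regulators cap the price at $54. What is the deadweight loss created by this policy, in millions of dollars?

0

In a free market, 278 - 5P = 4P - 55 gives the equilibrium P* = 37, Q* = 93.
Since 54 is above P* = 37, the ceiling does not bind and the free-market outcome prevails.
Since the control does not bind, no trades are prevented and deadweight loss is zero.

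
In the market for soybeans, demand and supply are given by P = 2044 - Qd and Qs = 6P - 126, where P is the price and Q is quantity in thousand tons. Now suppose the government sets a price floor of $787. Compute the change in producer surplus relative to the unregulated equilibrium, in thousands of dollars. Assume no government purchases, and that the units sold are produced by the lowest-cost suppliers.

580628.25

Rearranging demand gives Qd = 2044 - P. In a free market, 2044 - P = 6P - 126 gives the equilibrium P* = 310, Q* = 1734.
Since 787 > 310, the floor is binding.
At P = 787: Qd = 2044 - 787 = 1257 and Qs = 6·787 - 126 = 4596.
Producer surplus without the control is ½ · (310 - 21) · 1734 = 250563.
With the floor, 1257 units are sold at 787. The supply price at Q = 1257 is 230.5, so PS = ½ · [(787 - 21) + (787 - 230.5)] · 1257 = 831191.25.
Change in producer surplus = 831191.25 - 250563 = 580628.25.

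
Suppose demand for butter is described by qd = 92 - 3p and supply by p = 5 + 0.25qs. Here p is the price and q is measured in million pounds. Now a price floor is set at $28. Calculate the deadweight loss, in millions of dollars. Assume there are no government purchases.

Rearranging supply gives qs = 4p - 20. Setting quantity demanded equal to quantity supplied, 92 - 3p = 4p - 20, gives p* = 16 and q* = 44.
The floor of 28 is above the equilibrium price 16, so it binds.
At p = 28: qd = 92 - 3·28 = 8 and qs = 4·28 - 20 = 92.
Quantity traded falls to 8. At q = 8 the demand price is (92 - 8)/3 = 28 and the supply price is (20 + 8)/4 = 7.
Deadweight loss = ½ · (28 - 7) · (44 - 8) = ½ · 21 · 36 = 378.

378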